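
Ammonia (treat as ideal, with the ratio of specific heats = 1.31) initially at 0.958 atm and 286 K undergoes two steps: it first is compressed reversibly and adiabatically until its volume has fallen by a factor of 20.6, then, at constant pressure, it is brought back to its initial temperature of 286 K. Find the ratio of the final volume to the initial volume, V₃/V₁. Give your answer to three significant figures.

V₃/V₁ ≈ 0.0190

Adiabatic step: V₂/V₁ = 0.04854; T₂ = T₁·20.6^(0.31) = 730.6 K.
Isobaric step: V₃/V₂ = T₃/T₂ = 286/730.6.
V₃/V₁ = (V₂/V₁)(V₃/V₂) = 0.04854 × (286/730.6) = 0.019.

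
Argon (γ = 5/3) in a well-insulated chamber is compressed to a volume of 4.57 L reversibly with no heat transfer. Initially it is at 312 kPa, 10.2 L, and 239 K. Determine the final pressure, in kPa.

Since PV^γ is constant along a reversible adiabat, P₂ = P₁ (V₁/V₂)^γ.
P₂ = 312 × (10.2/4.57)^(5/3) = 1189 kPa.

P₂ ≈ 1190 kPa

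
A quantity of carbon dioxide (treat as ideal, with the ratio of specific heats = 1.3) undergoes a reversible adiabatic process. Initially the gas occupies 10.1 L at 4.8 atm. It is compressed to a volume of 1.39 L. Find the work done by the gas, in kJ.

P₂ = P₁(V₁/V₂)^γ = 4.8×(10.1/1.39)^(1.3) = 63.23 atm.
For a reversible adiabat, W_by_gas = (P₁V₁ − P₂V₂)/(γ−1).
W_by = (486400×0.0101 − 6.407×10^6×0.00139) / (0.3) = -13310 J.

W ≈ -13.3 kJ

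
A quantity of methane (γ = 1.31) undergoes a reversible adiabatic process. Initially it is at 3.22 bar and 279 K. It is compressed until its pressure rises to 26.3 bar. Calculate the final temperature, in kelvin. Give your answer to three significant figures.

T₂ ≈ 459 K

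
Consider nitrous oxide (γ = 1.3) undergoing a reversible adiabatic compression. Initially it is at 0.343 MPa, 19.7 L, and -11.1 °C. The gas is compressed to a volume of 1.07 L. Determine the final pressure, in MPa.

Adiabatic: P₁V₁^γ = P₂V₂^γ ⇒ P₂ = P₁ (V₁/V₂)^γ.
P₂ = 0.343 × (19.7/1.07)^(1.3) = 15.13 MPa.

P₂ ≈ 15.1 MPa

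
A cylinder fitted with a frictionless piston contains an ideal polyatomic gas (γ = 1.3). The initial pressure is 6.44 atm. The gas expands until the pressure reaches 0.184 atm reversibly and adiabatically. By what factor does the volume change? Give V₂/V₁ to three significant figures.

V₂/V₁ ≈ 15.4

From PV^γ = const, V₂/V₁ = (P₁/P₂)^(1/γ).
V₂/V₁ = (6.44/0.184)^(0.769) = 15.41.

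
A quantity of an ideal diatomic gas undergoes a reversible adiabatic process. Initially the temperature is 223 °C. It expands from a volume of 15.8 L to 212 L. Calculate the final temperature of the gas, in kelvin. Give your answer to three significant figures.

T₂ ≈ 176 K

For a reversible adiabat TV^(γ−1) is constant, so T₂ = T₁ (V₁/V₂)^(γ−1).
For a diatomic ideal gas γ = 7/5, so γ−1 = 2/5.
T₁ = 223 °C = 496.1 K.
T₂ = 496.1 × (15.8/212)^(2/5) = 175.6 K.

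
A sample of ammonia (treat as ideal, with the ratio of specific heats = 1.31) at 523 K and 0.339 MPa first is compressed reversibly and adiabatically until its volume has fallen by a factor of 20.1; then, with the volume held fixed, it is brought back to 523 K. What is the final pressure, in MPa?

Adiabatic step (PV^γ = const): P₂ = 0.339×20.1^(1.31) = 17.27 MPa; T₂ = 523×20.1^(0.31) = 1326 K.
Isochoric: P₃ = P₂(T₃/T₂) = 17.27 × (523/1326) = 6.814 MPa.

P₃ ≈ 6.81 MPa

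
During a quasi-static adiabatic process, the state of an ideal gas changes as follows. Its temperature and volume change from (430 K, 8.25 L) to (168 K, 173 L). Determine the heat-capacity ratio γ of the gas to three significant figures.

TV^(γ−1) = const ⇒ γ − 1 = ln(T₂/T₁) / ln(V₁/V₂).
γ = 1 + ln(168/430) / ln(8.25/173) = 1.309.

γ ≈ 1.31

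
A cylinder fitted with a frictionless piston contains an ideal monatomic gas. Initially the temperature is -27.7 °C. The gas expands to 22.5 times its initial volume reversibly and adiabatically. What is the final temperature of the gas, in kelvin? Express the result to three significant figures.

T₂ ≈ 30.8 K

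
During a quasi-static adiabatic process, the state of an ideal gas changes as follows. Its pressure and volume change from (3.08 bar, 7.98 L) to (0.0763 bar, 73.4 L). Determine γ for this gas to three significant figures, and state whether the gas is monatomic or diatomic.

PV^γ = const ⇒ γ = ln(P₂/P₁) / ln(V₁/V₂).
γ = ln(0.0763/3.08) / ln(7.98/73.4) = 1.667.
γ ≈ 1.67 is close to 5/3, so the gas is monatomic.

γ ≈ 1.67; monatomic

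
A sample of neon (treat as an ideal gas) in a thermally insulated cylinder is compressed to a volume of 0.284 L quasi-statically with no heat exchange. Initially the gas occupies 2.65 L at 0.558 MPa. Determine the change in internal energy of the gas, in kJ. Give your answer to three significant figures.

γ = 5/3 for a monatomic ideal gas.
P₂ = P₁(V₁/V₂)^γ = 0.558×(2.65/0.284)^(5/3) = 23.08 MPa.
For a reversible adiabat, W_by_gas = (P₁V₁ − P₂V₂)/(γ−1).
W_by = (558000×0.00265 − 2.308×10^7×0.000284) / (2/3) = -7613 J.
Q = 0 ⇒ ΔU = −W_by = 7613 J.

ΔU ≈ 7.61 kJ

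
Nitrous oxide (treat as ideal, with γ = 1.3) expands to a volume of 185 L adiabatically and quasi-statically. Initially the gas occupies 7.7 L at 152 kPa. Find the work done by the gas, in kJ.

W ≈ 2.40 kJ

P₂ = P₁(V₁/V₂)^γ = 152×(7.7/185)^(1.3) = 2.438 kPa.
For a reversible adiabat, W_by_gas = (P₁V₁ − P₂V₂)/(γ−1).
W_by = (152000×0.0077 − 2438×0.185) / (0.3) = 2398 J.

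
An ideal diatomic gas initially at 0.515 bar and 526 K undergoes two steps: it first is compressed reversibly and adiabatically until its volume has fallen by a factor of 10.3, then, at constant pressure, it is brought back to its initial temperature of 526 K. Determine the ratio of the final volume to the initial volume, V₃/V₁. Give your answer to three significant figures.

V₃/V₁ ≈ 0.0382

For a diatomic ideal gas γ = 7/5.
Adiabatic step: V₂/V₁ = 0.09709; T₂ = T₁·10.3^(2/5) = 1337 K.
Isobaric step: V₃/V₂ = T₃/T₂ = 526/1337.
V₃/V₁ = (V₂/V₁)(V₃/V₂) = 0.09709 × (526/1337) = 0.0382.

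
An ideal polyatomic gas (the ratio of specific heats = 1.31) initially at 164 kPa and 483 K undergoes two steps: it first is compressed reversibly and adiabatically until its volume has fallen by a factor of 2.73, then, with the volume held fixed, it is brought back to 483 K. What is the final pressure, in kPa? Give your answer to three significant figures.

P₃ ≈ 448 kPa

Adiabatic step (PV^γ = const): P₂ = 164×2.73^(1.31) = 611.2 kPa; T₂ = 483×2.73^(0.31) = 659.4 K.
Isochoric: P₃ = P₂(T₃/T₂) = 611.2 × (483/659.4) = 447.7 kPa.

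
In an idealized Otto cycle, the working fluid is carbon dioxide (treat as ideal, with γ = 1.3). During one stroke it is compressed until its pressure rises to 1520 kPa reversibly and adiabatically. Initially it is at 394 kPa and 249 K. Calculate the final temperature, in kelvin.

T₂ ≈ 340 K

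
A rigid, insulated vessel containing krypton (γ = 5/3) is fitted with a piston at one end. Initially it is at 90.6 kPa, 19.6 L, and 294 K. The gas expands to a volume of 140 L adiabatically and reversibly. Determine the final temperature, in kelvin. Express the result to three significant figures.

Adiabatic: T₁V₁^(γ−1) = T₂V₂^(γ−1) ⇒ T₂ = T₁ (V₁/V₂)^(γ−1).
T₂ = 294 × (19.6/140)^(2/3) = 79.27 K.

T₂ ≈ 79.3 K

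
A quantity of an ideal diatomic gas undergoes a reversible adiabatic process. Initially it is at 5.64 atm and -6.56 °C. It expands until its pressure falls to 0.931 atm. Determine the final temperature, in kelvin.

Along an adiabat T P^((1−γ)/γ) is constant, so T₂ = T₁ (P₂/P₁)^((γ−1)/γ).
For a diatomic ideal gas γ = 7/5, so (γ−1)/γ = 2/7.
T₁ = -6.56 °C = 266.6 K.
T₂ = 266.6 × (0.931/5.64)^(2/7) = 159.3 K.

T₂ ≈ 159 K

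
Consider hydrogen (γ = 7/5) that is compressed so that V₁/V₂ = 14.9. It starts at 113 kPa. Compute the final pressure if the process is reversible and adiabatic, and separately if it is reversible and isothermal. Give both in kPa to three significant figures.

adiabatic: 4960 kPa; isothermal: 1680 kPa

Isothermal: P₂ = P₁(V₁/V₂) = 113×14.9 = 1684 kPa.
Adiabatic: P₂ = P₁(V₁/V₂)^γ = 113×14.9^(7/5) = 4961 kPa.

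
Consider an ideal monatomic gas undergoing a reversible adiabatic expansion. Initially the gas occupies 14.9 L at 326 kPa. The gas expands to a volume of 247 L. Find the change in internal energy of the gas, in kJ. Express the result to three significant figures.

ΔU ≈ -6.17 kJ

γ = 5/3 for a monatomic ideal gas.
P₂ = P₁(V₁/V₂)^γ = 326×(14.9/247)^(5/3) = 3.025 kPa.
For a reversible adiabat, W_by_gas = (P₁V₁ − P₂V₂)/(γ−1).
W_by = (326000×0.0149 − 3025×0.247) / (2/3) = 6165 J.
Q = 0 ⇒ ΔU = −W_by = -6165 J.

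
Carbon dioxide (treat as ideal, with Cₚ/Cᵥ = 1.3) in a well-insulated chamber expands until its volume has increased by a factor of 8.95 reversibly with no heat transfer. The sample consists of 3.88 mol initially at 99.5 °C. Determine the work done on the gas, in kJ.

W ≈ -19.3 kJ

For a reversible adiabat TV^(γ−1) is constant, so T₂ = T₁ (V₁/V₂)^(γ−1).
T₁ = 99.5 °C = 372.6 K.
T₂ = 372.6 × (1/8.95)^(0.3) = 193.1 K.
Q = 0, so ΔU = W_on_gas = nCᵥΔT with Cᵥ = R/(γ−1) = 27.71 J/(mol·K).
ΔU = 3.88 × 27.71 × (193.1 − 372.6) = -19310 J.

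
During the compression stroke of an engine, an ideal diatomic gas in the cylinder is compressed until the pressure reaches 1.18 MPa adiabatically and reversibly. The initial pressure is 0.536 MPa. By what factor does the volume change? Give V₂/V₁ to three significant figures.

V₂/V₁ ≈ 0.569

From PV^γ = const, V₂/V₁ = (P₁/P₂)^(1/γ).
For a diatomic ideal gas γ = 7/5.
V₂/V₁ = (0.536/1.18)^(5/7) = 0.5691.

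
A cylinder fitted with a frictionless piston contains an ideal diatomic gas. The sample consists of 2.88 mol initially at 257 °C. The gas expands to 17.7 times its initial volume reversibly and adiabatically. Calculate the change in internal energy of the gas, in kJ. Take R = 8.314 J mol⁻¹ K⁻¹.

ΔU ≈ -21.7 kJ

Adiabatic: T₁V₁^(γ−1) = T₂V₂^(γ−1) ⇒ T₂ = T₁ (V₁/V₂)^(γ−1).
γ = 7/5 for a diatomic ideal gas, so γ−1 = 2/5.
T₁ = 257 °C = 530.1 K.
T₂ = 530.1 × (1/17.7)^(2/5) = 168 K.
Q = 0, so ΔU = W_on_gas = nCᵥΔT with Cᵥ = R/(γ−1) = 20.79 J/(mol·K).
ΔU = 2.88 × 20.79 × (168 − 530.1) = -21680 J.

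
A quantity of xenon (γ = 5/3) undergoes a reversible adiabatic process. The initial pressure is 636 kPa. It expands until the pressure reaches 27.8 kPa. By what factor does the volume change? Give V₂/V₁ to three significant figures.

From PV^γ = const, V₂/V₁ = (P₁/P₂)^(1/γ).
V₂/V₁ = (636/27.8)^(3/5) = 6.541.

V₂/V₁ ≈ 6.54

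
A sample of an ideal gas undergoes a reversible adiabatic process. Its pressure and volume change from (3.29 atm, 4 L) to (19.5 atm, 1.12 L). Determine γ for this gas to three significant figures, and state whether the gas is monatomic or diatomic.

PV^γ = const ⇒ γ = ln(P₂/P₁) / ln(V₁/V₂).
γ = ln(19.5/3.29) / ln(4/1.12) = 1.398.
γ ≈ 1.40 is close to 7/5, so the gas is diatomic.

γ ≈ 1.40; diatomic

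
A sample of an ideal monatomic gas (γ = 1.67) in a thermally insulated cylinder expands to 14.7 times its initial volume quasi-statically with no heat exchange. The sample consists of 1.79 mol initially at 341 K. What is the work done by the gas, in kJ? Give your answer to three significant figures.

W ≈ 6.32 kJ

Adiabatic: T₁V₁^(γ−1) = T₂V₂^(γ−1) ⇒ T₂ = T₁ (V₁/V₂)^(γ−1).
T₂ = 341 × (1/14.7)^(0.67) = 56.32 K.
Q = 0, so ΔU = W_on_gas = nCᵥΔT with Cᵥ = R/(γ−1) = 12.41 J/(mol·K).
ΔU = 1.79 × 12.41 × (56.32 − 341) = -6323 J.
Work done by the gas = −ΔU = 6323 J.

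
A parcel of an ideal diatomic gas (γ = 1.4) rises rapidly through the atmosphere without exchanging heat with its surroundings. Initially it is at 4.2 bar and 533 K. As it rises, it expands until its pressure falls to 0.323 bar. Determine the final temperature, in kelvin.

Adiabatic: T₂/T₁ = (P₂/P₁)^((γ−1)/γ).
T₂ = 533 × (0.323/4.2)^(0.286) = 256.1 K.

T₂ ≈ 256 K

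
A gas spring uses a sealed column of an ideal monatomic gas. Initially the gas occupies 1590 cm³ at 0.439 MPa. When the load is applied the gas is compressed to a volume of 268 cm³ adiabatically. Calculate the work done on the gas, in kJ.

γ = 5/3 for a monatomic ideal gas.
P₂ = P₁(V₁/V₂)^γ = 0.439×(1590/268)^(5/3) = 8.536 MPa.
For a reversible adiabat, W_by_gas = (P₁V₁ − P₂V₂)/(γ−1).
W_by = (439000×0.00159 − 8.536×10^6×0.000268) / (2/3) = -2384 J.
W_on_gas = −W_by = 2384 J.

W ≈ 2.38 kJ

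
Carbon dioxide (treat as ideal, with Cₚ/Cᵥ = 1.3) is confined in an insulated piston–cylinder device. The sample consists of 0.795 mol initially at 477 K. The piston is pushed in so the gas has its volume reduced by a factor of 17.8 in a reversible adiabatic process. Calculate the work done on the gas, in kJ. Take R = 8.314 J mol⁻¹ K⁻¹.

For a reversible adiabat TV^(γ−1) is constant, so T₂ = T₁ (V₁/V₂)^(γ−1).
T₂ = 477 × 17.8^(0.3) = 1131 K.
Q = 0, so ΔU = W_on_gas = nCᵥΔT with Cᵥ = R/(γ−1) = 27.71 J/(mol·K).
ΔU = 0.795 × 27.71 × (1131 − 477) = 14420 J.

W ≈ 14.4 kJ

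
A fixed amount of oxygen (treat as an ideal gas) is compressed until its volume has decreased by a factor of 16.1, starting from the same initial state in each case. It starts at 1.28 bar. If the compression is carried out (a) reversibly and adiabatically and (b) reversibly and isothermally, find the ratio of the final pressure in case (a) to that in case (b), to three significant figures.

P_adiabatic / P_isothermal ≈ 3.04

For a diatomic ideal gas γ = 7/5.
Isothermal: P_b = P₁(V₁/V₂) = 1.28×16.1.
Adiabatic: P_a = P₁(V₁/V₂)^γ = 1.28×16.1^(7/5).
P_a/P_b = (V₁/V₂)^(γ−1) = 16.1^(2/5) = 3.039.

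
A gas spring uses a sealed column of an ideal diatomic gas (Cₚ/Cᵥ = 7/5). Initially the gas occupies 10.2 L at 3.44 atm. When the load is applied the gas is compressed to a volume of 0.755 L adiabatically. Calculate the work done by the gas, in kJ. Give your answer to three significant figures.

W ≈ -16.3 kJ

P₂ = P₁(V₁/V₂)^γ = 3.44×(10.2/0.755)^(7/5) = 131.7 atm.
For a reversible adiabat, W_by_gas = (P₁V₁ − P₂V₂)/(γ−1).
W_by = (348600×0.0102 − 1.334×10^7×0.000755) / (2/5) = -16290 J.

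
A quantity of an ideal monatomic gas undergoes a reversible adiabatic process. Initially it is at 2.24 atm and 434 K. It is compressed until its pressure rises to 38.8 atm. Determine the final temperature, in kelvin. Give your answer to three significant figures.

Along an adiabat T P^((1−γ)/γ) is constant, so T₂ = T₁ (P₂/P₁)^((γ−1)/γ).
For a monatomic ideal gas γ = 5/3, so (γ−1)/γ = 2/5.
T₂ = 434 × (38.8/2.24)^(2/5) = 1358 K.

T₂ ≈ 1360 K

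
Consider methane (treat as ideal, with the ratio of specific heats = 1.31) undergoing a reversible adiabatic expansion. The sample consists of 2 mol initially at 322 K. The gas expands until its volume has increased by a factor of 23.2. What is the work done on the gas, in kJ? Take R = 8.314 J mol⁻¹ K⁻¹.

For a reversible adiabat TV^(γ−1) is constant, so T₂ = T₁ (V₁/V₂)^(γ−1).
T₂ = 322 × (1/23.2)^(0.31) = 121.5 K.
Q = 0, so ΔU = W_on_gas = nCᵥΔT with Cᵥ = R/(γ−1) = 26.82 J/(mol·K).
ΔU = 2 × 26.82 × (121.5 − 322) = -10750 J.

W ≈ -10.8 kJ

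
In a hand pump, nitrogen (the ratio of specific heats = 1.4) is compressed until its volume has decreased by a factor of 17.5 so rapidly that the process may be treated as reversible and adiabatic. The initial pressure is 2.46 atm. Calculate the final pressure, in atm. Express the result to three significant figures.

Adiabatic: P₁V₁^γ = P₂V₂^γ ⇒ P₂ = P₁ (V₁/V₂)^γ.
P₂ = 2.46 × 17.5^(1.4) = 135.3 atm.

P₂ ≈ 135 atm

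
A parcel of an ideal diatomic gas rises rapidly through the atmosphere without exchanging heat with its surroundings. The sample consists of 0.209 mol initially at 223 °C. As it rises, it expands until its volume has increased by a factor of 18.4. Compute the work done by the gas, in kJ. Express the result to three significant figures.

For a reversible adiabat TV^(γ−1) is constant, so T₂ = T₁ (V₁/V₂)^(γ−1).
γ = 7/5 for a diatomic ideal gas, so γ−1 = 2/5.
T₁ = 223 °C = 496.1 K.
T₂ = 496.1 × (1/18.4)^(2/5) = 154.8 K.
Q = 0, so ΔU = W_on_gas = nCᵥΔT with Cᵥ = R/(γ−1) = 20.79 J/(mol·K).
ΔU = 0.209 × 20.79 × (154.8 − 496.1) = -1483 J.
Work done by the gas = −ΔU = 1483 J.

W ≈ 1.48 kJ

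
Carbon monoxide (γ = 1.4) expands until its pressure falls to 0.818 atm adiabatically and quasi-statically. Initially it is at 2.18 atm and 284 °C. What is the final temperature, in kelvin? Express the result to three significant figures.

Adiabatic: T₂/T₁ = (P₂/P₁)^((γ−1)/γ).
T₁ = 284 °C = 557.1 K.
T₂ = 557.1 × (0.818/2.18)^(0.286) = 421.1 K.

T₂ ≈ 421 K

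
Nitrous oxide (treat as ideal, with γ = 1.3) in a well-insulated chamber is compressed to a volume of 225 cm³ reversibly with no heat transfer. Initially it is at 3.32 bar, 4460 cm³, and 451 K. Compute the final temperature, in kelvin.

T₂ ≈ 1100 K

Adiabatic: T₁V₁^(γ−1) = T₂V₂^(γ−1) ⇒ T₂ = T₁ (V₁/V₂)^(γ−1).
T₂ = 451 × (4460/225)^(0.3) = 1105 K.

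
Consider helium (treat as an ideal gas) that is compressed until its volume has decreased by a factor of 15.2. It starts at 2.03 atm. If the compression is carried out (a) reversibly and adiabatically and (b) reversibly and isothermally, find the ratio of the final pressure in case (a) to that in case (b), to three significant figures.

For a monatomic ideal gas γ = 5/3.
Isothermal: P_b = P₁(V₁/V₂) = 2.03×15.2.
Adiabatic: P_a = P₁(V₁/V₂)^γ = 2.03×15.2^(5/3).
P_a/P_b = (V₁/V₂)^(γ−1) = 15.2^(2/3) = 6.136.

P_adiabatic / P_isothermal ≈ 6.14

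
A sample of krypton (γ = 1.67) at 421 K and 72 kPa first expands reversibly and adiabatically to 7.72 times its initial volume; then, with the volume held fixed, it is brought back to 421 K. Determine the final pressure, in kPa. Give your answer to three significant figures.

Adiabatic step (PV^γ = const): P₂ = 72×(1/7.72)^(1.67) = 2.371 kPa; T₂ = 421×(1/7.72)^(0.67) = 107 K.
Isochoric: P₃ = P₂(T₃/T₂) = 2.371 × (421/107) = 9.326 kPa.

P₃ ≈ 9.33 kPa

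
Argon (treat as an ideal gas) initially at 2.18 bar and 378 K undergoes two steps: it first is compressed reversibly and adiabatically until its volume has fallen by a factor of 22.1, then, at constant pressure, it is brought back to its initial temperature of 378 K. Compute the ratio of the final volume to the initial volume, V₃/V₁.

For a monatomic ideal gas γ = 5/3.
Adiabatic step: V₂/V₁ = 0.04525; T₂ = T₁·22.1^(2/3) = 2977 K.
Isobaric step: V₃/V₂ = T₃/T₂ = 378/2977.
V₃/V₁ = (V₂/V₁)(V₃/V₂) = 0.04525 × (378/2977) = 0.005746.

V₃/V₁ ≈ 0.00575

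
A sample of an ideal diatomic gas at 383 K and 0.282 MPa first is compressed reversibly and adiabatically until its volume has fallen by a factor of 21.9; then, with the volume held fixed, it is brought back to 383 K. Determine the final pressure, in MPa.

For a diatomic ideal gas γ = 7/5.
Adiabatic step (PV^γ = const): P₂ = 0.282×21.9^(7/5) = 21.23 MPa; T₂ = 383×21.9^(2/5) = 1316 K.
Isochoric: P₃ = P₂(T₃/T₂) = 21.23 × (383/1316) = 6.176 MPa.

P₃ ≈ 6.18 MPa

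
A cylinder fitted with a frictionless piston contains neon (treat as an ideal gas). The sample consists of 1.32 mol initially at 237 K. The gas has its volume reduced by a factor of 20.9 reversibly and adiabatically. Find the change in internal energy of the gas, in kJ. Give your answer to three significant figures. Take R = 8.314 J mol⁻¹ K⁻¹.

ΔU ≈ 25.7 kJ

For a reversible adiabat TV^(γ−1) is constant, so T₂ = T₁ (V₁/V₂)^(γ−1).
γ = 5/3 for a monatomic ideal gas, so γ−1 = 2/3.
T₂ = 237 × 20.9^(2/3) = 1798 K.
Q = 0, so ΔU = W_on_gas = nCᵥΔT with Cᵥ = R/(γ−1) = 12.47 J/(mol·K).
ΔU = 1.32 × 12.47 × (1798 − 237) = 25700 J.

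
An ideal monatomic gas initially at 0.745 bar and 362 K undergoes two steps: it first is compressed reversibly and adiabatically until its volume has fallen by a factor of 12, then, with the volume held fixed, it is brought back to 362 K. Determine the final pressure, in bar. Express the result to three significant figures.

For a monatomic ideal gas γ = 5/3.
Adiabatic step (PV^γ = const): P₂ = 0.745×12^(5/3) = 46.86 bar; T₂ = 362×12^(2/3) = 1897 K.
Isochoric: P₃ = P₂(T₃/T₂) = 46.86 × (362/1897) = 8.94 bar.

P₃ ≈ 8.94 bar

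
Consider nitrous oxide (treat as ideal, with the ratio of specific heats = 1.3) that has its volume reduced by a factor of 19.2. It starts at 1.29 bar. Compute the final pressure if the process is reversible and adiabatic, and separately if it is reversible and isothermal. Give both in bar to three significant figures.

adiabatic: 60.1 bar; isothermal: 24.8 bar

Isothermal: P₂ = P₁(V₁/V₂) = 1.29×19.2 = 24.77 bar.
Adiabatic: P₂ = P₁(V₁/V₂)^γ = 1.29×19.2^(1.3) = 60.1 bar.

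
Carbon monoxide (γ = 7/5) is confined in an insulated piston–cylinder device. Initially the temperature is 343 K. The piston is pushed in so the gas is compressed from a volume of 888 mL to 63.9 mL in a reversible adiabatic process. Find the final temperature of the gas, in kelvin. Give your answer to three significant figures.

T₂ ≈ 983 K

Adiabatic: T₁V₁^(γ−1) = T₂V₂^(γ−1) ⇒ T₂ = T₁ (V₁/V₂)^(γ−1).
T₂ = 343 × (888/63.9)^(2/5) = 982.8 K.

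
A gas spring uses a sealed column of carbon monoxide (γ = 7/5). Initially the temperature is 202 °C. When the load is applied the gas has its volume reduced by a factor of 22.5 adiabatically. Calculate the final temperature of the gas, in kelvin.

For a reversible adiabat TV^(γ−1) is constant, so T₂ = T₁ (V₁/V₂)^(γ−1).
T₁ = 202 °C = 475.1 K.
T₂ = 475.1 × 22.5^(2/5) = 1651 K.

T₂ ≈ 1650 K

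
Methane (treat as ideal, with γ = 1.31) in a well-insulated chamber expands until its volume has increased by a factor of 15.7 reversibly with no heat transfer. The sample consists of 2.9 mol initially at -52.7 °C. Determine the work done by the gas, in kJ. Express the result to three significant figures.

Adiabatic: T₁V₁^(γ−1) = T₂V₂^(γ−1) ⇒ T₂ = T₁ (V₁/V₂)^(γ−1).
T₁ = -52.7 °C = 220.4 K.
T₂ = 220.4 × (1/15.7)^(0.31) = 93.88 K.
Q = 0, so ΔU = W_on_gas = nCᵥΔT with Cᵥ = R/(γ−1) = 26.82 J/(mol·K).
ΔU = 2.9 × 26.82 × (93.88 − 220.4) = -9844 J.
Work done by the gas = −ΔU = 9844 J.

W ≈ 9.84 kJ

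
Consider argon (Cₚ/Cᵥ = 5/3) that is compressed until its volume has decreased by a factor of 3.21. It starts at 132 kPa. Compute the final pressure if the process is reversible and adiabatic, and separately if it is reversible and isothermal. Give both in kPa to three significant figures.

adiabatic: 922 kPa; isothermal: 424 kPa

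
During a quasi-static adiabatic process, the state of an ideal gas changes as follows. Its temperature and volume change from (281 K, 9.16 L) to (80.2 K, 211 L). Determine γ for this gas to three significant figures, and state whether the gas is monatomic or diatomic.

TV^(γ−1) = const ⇒ γ − 1 = ln(T₂/T₁) / ln(V₁/V₂).
γ = 1 + ln(80.2/281) / ln(9.16/211) = 1.4.
γ ≈ 1.40 is close to 7/5, so the gas is diatomic.

γ ≈ 1.40; diatomic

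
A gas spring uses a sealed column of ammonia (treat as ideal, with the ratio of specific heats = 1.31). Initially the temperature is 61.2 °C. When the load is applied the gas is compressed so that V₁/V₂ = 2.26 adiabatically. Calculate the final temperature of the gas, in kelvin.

Adiabatic: T₁V₁^(γ−1) = T₂V₂^(γ−1) ⇒ T₂ = T₁ (V₁/V₂)^(γ−1).
T₁ = 61.2 °C = 334.3 K.
T₂ = 334.3 × 2.26^(0.31) = 430.5 K.

T₂ ≈ 431 K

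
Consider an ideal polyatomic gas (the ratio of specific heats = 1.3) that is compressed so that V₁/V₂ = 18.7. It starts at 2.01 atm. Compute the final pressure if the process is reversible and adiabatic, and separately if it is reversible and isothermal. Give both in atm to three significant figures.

Isothermal: P₂ = P₁(V₁/V₂) = 2.01×18.7 = 37.59 atm.
Adiabatic: P₂ = P₁(V₁/V₂)^γ = 2.01×18.7^(1.3) = 90.49 atm.

adiabatic: 90.5 atm; isothermal: 37.6 atm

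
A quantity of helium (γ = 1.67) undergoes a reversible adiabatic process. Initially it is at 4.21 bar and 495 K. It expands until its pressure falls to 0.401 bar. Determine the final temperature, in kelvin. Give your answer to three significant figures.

Adiabatic: T₂/T₁ = (P₂/P₁)^((γ−1)/γ).
T₂ = 495 × (0.401/4.21)^(0.401) = 192.7 K.

T₂ ≈ 193 K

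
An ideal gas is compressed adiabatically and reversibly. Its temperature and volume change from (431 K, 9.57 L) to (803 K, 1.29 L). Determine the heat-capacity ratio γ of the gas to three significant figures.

TV^(γ−1) = const ⇒ γ − 1 = ln(T₂/T₁) / ln(V₁/V₂).
γ = 1 + ln(803/431) / ln(9.57/1.29) = 1.311.

γ ≈ 1.31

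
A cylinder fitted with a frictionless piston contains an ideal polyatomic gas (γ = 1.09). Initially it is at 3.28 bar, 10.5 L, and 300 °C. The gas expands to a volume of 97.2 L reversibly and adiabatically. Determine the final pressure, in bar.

Since PV^γ is constant along a reversible adiabat, P₂ = P₁ (V₁/V₂)^γ.
P₂ = 3.28 × (10.5/97.2)^(1.09) = 0.29 bar.

P₂ ≈ 0.290 bar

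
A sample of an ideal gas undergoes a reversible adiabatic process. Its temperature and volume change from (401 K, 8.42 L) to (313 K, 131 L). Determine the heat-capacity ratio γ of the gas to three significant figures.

TV^(γ−1) = const ⇒ γ − 1 = ln(T₂/T₁) / ln(V₁/V₂).
γ = 1 + ln(313/401) / ln(8.42/131) = 1.09.

γ ≈ 1.09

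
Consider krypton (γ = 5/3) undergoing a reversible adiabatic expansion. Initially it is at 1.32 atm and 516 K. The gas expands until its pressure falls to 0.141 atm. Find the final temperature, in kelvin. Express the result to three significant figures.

Adiabatic: T₂/T₁ = (P₂/P₁)^((γ−1)/γ).
T₂ = 516 × (0.141/1.32)^(2/5) = 210.9 K.

T₂ ≈ 211 K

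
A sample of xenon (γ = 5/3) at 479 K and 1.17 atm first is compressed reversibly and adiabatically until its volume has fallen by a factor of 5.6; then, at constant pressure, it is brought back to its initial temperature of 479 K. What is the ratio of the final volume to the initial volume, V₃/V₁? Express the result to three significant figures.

Adiabatic step: V₂/V₁ = 0.1786; T₂ = T₁·5.6^(2/3) = 1511 K.
Isobaric step: V₃/V₂ = T₃/T₂ = 479/1511.
V₃/V₁ = (V₂/V₁)(V₃/V₂) = 0.1786 × (479/1511) = 0.05663.

V₃/V₁ ≈ 0.0566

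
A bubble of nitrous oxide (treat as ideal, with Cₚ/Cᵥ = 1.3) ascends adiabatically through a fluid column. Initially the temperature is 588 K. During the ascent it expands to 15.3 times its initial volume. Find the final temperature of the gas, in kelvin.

T₂ ≈ 259 K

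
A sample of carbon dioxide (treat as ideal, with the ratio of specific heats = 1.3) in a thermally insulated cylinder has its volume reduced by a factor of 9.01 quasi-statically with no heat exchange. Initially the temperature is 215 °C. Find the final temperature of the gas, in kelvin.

T₂ ≈ 944 K

For a reversible adiabat TV^(γ−1) is constant, so T₂ = T₁ (V₁/V₂)^(γ−1).
T₁ = 215 °C = 488.1 K.
T₂ = 488.1 × 9.01^(0.3) = 944 K.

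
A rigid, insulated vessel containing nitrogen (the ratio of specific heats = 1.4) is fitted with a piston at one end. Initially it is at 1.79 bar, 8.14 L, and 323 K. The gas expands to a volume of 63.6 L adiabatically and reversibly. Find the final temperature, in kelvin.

Adiabatic: T₁V₁^(γ−1) = T₂V₂^(γ−1) ⇒ T₂ = T₁ (V₁/V₂)^(γ−1).
T₂ = 323 × (8.14/63.6)^(0.4) = 141.9 K.

T₂ ≈ 142 K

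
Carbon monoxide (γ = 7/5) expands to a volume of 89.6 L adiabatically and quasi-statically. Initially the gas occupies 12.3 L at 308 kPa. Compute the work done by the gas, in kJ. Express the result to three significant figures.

P₂ = P₁(V₁/V₂)^γ = 308×(12.3/89.6)^(7/5) = 19.11 kPa.
For a reversible adiabat, W_by_gas = (P₁V₁ − P₂V₂)/(γ−1).
W_by = (308000×0.0123 − 19110×0.0896) / (2/5) = 5191 J.

W ≈ 5.19 kJ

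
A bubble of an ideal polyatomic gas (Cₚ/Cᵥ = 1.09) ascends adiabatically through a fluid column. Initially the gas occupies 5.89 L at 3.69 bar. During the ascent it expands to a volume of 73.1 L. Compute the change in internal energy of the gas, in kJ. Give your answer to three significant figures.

P₂ = P₁(V₁/V₂)^γ = 3.69×(5.89/73.1)^(1.09) = 0.237 bar.
For a reversible adiabat, W_by_gas = (P₁V₁ − P₂V₂)/(γ−1).
W_by = (369000×0.00589 − 23700×0.0731) / (0.09) = 4898 J.
Q = 0 ⇒ ΔU = −W_by = -4898 J.

ΔU ≈ -4.90 kJ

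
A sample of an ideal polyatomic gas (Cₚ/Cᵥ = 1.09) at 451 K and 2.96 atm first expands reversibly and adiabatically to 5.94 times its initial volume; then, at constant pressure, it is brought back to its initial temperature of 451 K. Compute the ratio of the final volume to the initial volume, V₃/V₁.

Adiabatic step: V₂/V₁ = 5.94; T₂ = T₁·(1/5.94)^(0.09) = 384.2 K.
Isobaric step: V₃/V₂ = T₃/T₂ = 451/384.2.
V₃/V₁ = (V₂/V₁)(V₃/V₂) = 5.94 × (451/384.2) = 6.973.

V₃/V₁ ≈ 6.97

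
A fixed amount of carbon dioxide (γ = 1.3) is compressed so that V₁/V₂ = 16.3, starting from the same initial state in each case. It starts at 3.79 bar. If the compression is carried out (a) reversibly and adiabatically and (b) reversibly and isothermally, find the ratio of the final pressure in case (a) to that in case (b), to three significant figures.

P_adiabatic / P_isothermal ≈ 2.31

Isothermal: P_b = P₁(V₁/V₂) = 3.79×16.3.
Adiabatic: P_a = P₁(V₁/V₂)^γ = 3.79×16.3^(1.3).
P_a/P_b = (V₁/V₂)^(γ−1) = 16.3^(0.3) = 2.31.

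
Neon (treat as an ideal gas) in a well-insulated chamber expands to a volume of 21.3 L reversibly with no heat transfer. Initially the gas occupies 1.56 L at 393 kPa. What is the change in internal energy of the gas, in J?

ΔU ≈ -759 J

γ = 5/3 for a monatomic ideal gas.
P₂ = P₁(V₁/V₂)^γ = 393×(1.56/21.3)^(5/3) = 5.038 kPa.
For a reversible adiabat, W_by_gas = (P₁V₁ − P₂V₂)/(γ−1).
W_by = (393000×0.00156 − 5038×0.0213) / (2/3) = 758.6 J.
Q = 0 ⇒ ΔU = −W_by = -758.6 J.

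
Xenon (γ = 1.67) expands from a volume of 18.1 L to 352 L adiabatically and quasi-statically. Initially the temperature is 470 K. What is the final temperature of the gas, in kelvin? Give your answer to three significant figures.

Adiabatic: T₁V₁^(γ−1) = T₂V₂^(γ−1) ⇒ T₂ = T₁ (V₁/V₂)^(γ−1).
T₂ = 470 × (18.1/352)^(0.67) = 64.35 K.

T₂ ≈ 64.4 K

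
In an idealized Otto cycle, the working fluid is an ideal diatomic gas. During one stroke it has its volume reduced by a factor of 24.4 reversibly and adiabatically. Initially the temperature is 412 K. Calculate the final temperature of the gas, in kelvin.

T₂ ≈ 1480 K

For a reversible adiabat TV^(γ−1) is constant, so T₂ = T₁ (V₁/V₂)^(γ−1).
For a diatomic ideal gas γ = 7/5, so γ−1 = 2/5.
T₂ = 412 × 24.4^(2/5) = 1479 K.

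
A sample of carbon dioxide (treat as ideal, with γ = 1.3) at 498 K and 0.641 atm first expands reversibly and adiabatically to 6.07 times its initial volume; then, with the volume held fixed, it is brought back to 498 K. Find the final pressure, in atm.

Adiabatic step (PV^γ = const): P₂ = 0.641×(1/6.07)^(1.3) = 0.06148 atm; T₂ = 498×(1/6.07)^(0.3) = 289.9 K.
Isochoric: P₃ = P₂(T₃/T₂) = 0.06148 × (498/289.9) = 0.1056 atm.

P₃ ≈ 0.106 atm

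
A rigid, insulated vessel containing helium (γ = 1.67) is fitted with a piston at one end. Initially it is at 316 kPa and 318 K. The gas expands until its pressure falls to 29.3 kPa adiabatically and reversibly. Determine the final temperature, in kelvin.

T₂ ≈ 122 K

Adiabatic: T₂/T₁ = (P₂/P₁)^((γ−1)/γ).
T₂ = 318 × (29.3/316)^(0.401) = 122.5 K.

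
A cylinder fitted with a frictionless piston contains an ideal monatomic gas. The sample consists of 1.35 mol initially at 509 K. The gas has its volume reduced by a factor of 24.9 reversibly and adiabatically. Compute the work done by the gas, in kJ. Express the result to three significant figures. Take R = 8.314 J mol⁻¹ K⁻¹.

For a reversible adiabat TV^(γ−1) is constant, so T₂ = T₁ (V₁/V₂)^(γ−1).
γ = 5/3 for a monatomic ideal gas, so γ−1 = 2/3.
T₂ = 509 × 24.9^(2/3) = 4340 K.
Q = 0, so ΔU = W_on_gas = nCᵥΔT with Cᵥ = R/(γ−1) = 12.47 J/(mol·K).
ΔU = 1.35 × 12.47 × (4340 − 509) = 64500 J.
Work done by the gas = −ΔU = -64500 J.

W ≈ -64.5 kJ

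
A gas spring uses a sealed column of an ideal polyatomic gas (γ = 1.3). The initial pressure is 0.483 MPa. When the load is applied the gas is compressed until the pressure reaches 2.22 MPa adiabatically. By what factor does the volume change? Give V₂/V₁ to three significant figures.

V₂/V₁ ≈ 0.309

From PV^γ = const, V₂/V₁ = (P₁/P₂)^(1/γ).
V₂/V₁ = (0.483/2.22)^(0.769) = 0.3094.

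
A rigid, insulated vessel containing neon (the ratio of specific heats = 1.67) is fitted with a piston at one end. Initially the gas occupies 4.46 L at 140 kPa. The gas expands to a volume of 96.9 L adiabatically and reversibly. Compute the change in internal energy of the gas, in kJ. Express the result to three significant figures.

ΔU ≈ -0.813 kJ

P₂ = P₁(V₁/V₂)^γ = 140×(4.46/96.9)^(1.67) = 0.8191 kPa.
For a reversible adiabat, W_by_gas = (P₁V₁ − P₂V₂)/(γ−1).
W_by = (140000×0.00446 − 819.1×0.0969) / (0.67) = 813.5 J.
Q = 0 ⇒ ΔU = −W_by = -813.5 J.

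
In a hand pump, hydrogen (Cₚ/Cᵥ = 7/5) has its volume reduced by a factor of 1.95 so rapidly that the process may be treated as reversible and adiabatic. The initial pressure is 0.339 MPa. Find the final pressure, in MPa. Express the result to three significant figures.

P₂ ≈ 0.863 MPa

Adiabatic: P₁V₁^γ = P₂V₂^γ ⇒ P₂ = P₁ (V₁/V₂)^γ.
P₂ = 0.339 × 1.95^(7/5) = 0.8635 MPa.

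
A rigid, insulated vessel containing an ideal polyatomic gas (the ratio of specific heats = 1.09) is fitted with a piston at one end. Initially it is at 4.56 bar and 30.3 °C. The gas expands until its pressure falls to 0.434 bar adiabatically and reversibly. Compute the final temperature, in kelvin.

T₂ ≈ 250 K

Adiabatic: T₂/T₁ = (P₂/P₁)^((γ−1)/γ).
T₁ = 30.3 °C = 303.4 K.
T₂ = 303.4 × (0.434/4.56)^(0.0826) = 249.9 K.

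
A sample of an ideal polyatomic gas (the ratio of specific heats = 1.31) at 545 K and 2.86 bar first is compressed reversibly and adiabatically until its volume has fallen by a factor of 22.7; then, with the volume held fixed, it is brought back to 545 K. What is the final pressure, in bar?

Adiabatic step (PV^γ = const): P₂ = 2.86×22.7^(1.31) = 170.9 bar; T₂ = 545×22.7^(0.31) = 1435 K.
Isochoric: P₃ = P₂(T₃/T₂) = 170.9 × (545/1435) = 64.92 bar.

P₃ ≈ 64.9 bar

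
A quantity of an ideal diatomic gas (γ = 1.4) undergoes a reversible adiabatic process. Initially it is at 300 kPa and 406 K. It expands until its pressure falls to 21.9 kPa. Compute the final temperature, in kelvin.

Along an adiabat T P^((1−γ)/γ) is constant, so T₂ = T₁ (P₂/P₁)^((γ−1)/γ).
T₂ = 406 × (21.9/300)^(0.286) = 192.2 K.

T₂ ≈ 192 K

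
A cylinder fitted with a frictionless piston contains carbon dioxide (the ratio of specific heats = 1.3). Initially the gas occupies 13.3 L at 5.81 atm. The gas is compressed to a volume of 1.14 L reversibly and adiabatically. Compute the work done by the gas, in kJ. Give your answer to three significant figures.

P₂ = P₁(V₁/V₂)^γ = 5.81×(13.3/1.14)^(1.3) = 141.6 atm.
For a reversible adiabat, W_by_gas = (P₁V₁ − P₂V₂)/(γ−1).
W_by = (588700×0.0133 − 1.435×10^7×0.00114) / (0.3) = -28440 J.

W ≈ -28.4 kJ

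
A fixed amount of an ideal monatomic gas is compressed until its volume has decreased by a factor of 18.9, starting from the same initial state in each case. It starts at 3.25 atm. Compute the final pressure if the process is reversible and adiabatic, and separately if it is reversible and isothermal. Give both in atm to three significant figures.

adiabatic: 436 atm; isothermal: 61.4 atm

For a monatomic ideal gas γ = 5/3.
Isothermal: P₂ = P₁(V₁/V₂) = 3.25×18.9 = 61.42 atm.
Adiabatic: P₂ = P₁(V₁/V₂)^γ = 3.25×18.9^(5/3) = 435.8 atm.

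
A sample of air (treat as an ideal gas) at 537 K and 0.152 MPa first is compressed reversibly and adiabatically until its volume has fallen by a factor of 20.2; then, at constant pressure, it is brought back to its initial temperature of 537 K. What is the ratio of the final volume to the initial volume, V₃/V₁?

For a diatomic ideal gas γ = 7/5.
Adiabatic step: V₂/V₁ = 0.0495; T₂ = T₁·20.2^(2/5) = 1787 K.
Isobaric step: V₃/V₂ = T₃/T₂ = 537/1787.
V₃/V₁ = (V₂/V₁)(V₃/V₂) = 0.0495 × (537/1787) = 0.01488.

V₃/V₁ ≈ 0.0149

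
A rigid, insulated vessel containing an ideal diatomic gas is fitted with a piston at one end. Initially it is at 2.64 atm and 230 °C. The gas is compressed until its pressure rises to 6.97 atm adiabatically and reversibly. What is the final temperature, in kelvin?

Adiabatic: T₂/T₁ = (P₂/P₁)^((γ−1)/γ).
For a diatomic ideal gas γ = 7/5, so (γ−1)/γ = 2/7.
T₁ = 230 °C = 503.1 K.
T₂ = 503.1 × (6.97/2.64)^(2/7) = 664 K.

T₂ ≈ 664 K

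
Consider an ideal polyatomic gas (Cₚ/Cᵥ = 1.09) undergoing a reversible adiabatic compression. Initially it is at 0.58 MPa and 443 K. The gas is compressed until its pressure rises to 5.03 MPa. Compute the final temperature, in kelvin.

T₂ ≈ 529 K

Along an adiabat T P^((1−γ)/γ) is constant, so T₂ = T₁ (P₂/P₁)^((γ−1)/γ).
T₂ = 443 × (5.03/0.58)^(0.0826) = 529.5 K.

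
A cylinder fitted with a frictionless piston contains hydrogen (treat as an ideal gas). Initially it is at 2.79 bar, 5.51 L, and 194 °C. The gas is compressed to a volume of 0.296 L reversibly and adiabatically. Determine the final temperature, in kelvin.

T₂ ≈ 1500 K

Adiabatic: T₁V₁^(γ−1) = T₂V₂^(γ−1) ⇒ T₂ = T₁ (V₁/V₂)^(γ−1).
γ = 7/5 for a diatomic ideal gas.
T₁ = 194 °C = 467.1 K.
T₂ = 467.1 × (5.51/0.296)^(2/5) = 1505 K.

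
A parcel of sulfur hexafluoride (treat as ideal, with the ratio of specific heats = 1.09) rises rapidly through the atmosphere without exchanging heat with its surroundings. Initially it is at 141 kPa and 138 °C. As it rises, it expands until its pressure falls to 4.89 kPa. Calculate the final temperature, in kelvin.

T₂ ≈ 311 K

Along an adiabat T P^((1−γ)/γ) is constant, so T₂ = T₁ (P₂/P₁)^((γ−1)/γ).
T₁ = 138 °C = 411.1 K.
T₂ = 411.1 × (4.89/141)^(0.0826) = 311.5 K.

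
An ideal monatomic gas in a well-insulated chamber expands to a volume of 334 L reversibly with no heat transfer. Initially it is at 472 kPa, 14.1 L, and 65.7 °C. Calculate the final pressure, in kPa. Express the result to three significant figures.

P₂ ≈ 2.42 kPa

Since PV^γ is constant along a reversible adiabat, P₂ = P₁ (V₁/V₂)^γ.
γ = 5/3 for a monatomic ideal gas.
P₂ = 472 × (14.1/334)^(5/3) = 2.416 kPa.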